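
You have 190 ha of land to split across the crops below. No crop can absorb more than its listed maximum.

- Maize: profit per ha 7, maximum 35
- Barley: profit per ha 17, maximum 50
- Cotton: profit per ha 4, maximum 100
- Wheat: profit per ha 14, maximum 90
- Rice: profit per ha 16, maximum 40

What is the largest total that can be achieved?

2820

Rank by profit per ha: Barley 17 > Rice 16 > Wheat 14 > Maize 7 > Cotton 4.
Barley takes 50 to reach its cap of 50 ; 140 left.
Rice: +40 to 40 (cap) ; 100 left.
Wheat: +90 to 90 (cap) ; 10 left.
Maize has room for 35 but only 10 remain, so it gets 10.
Total = 7×10 + 17×50 + 14×90 + 16×40 = 2820.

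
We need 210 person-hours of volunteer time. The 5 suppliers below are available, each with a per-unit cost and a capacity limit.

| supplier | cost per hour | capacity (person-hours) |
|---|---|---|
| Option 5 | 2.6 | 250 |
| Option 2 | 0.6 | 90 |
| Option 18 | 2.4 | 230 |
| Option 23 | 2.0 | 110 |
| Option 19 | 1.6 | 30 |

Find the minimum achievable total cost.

282

Fill from the cheapest supplier first.
Take 90 from Option 2 at 0.6 — need 120 more.
Option 19 (1.6): use full 30 — 90 person-hours to go.
Take 90 from Option 23 at 2.0 to finish.
Option 18, Option 5: unused.
Cost = 90×0.6 + 30×1.6 + 90×2.0 = 282.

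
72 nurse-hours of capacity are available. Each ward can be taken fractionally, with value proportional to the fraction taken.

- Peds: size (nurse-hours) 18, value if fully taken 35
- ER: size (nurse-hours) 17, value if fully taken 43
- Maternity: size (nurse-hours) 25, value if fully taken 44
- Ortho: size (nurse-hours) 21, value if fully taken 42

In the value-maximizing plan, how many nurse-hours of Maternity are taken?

Best value per unit of size first: ER 43/17≈2.53, Ortho 42/21≈2, Peds 35/18≈1.94, Maternity 44/25≈1.76.
Take all of ER (17 nurse-hours, value 43) ; 55 nurse-hours left.
Take all of Ortho (21 nurse-hours, value 42) ; 34 nurse-hours left.
Take all of Peds (18 nurse-hours, value 35) ; 16 nurse-hours left.
Only 16 nurse-hours remain; take 16/25 of Maternity for value 44×16/25 = 28.16.

16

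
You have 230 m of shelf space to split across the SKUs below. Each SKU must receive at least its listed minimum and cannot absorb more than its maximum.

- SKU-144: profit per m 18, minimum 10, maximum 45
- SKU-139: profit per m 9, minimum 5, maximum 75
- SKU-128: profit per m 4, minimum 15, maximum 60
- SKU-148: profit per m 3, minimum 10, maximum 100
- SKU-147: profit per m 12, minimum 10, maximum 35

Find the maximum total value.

2190

Meeting every minimum uses 10+5+15+10+10 = 50 m, leaving 180.
Order the SKUs by profit per m: SKU-144 18 > SKU-147 12 > SKU-139 9 > SKU-128 4 > SKU-148 3.
Give SKU-144 35 more to hit its cap of 45 — 145 left.
SKU-147 takes 25 more to reach its cap of 35 — 120 left.
SKU-139 takes 70 more to reach its cap of 75 — 50 left.
SKU-128: +45 to 60 (cap) — 5 left.
SKU-148 has room for 90 more but only 5 remain, so it gets 15.
Total = 18×45 + 9×75 + 4×60 + 3×15 + 12×35 = 2190.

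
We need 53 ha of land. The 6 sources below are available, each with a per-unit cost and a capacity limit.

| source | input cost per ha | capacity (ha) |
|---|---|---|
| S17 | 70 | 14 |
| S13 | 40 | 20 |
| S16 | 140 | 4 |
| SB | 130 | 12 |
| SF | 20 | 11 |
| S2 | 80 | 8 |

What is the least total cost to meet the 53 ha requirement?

2640

Use sources in increasing cost order.
SF (20): use full 11 → 42 ha to go.
S13 at 40: take all 20 ha → 22 still needed.
S17 at 70: take all 14 ha → 8 still needed.
Take 8 from S2 at 80 → need 0 more.
SB, S16: unused.
Cost = 11×20 + 20×40 + 14×70 + 8×80 = 2640.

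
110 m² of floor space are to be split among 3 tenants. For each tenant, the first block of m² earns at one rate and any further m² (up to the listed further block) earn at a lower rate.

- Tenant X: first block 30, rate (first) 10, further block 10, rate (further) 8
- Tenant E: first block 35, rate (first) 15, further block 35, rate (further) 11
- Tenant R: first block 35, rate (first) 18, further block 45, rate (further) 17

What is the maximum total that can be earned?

Order all 6 blocks by rate: Tenant R/T1 18 > Tenant R/T2 17 > Tenant E/T1 15 > Tenant E/T2 11 > Tenant X/T1 10 > Tenant X/T2 8.
Fill Tenant R T1 block (35 at 18) → 75 left.
Tenant R T2 at 17: fill all 45 → 30 left.
Tenant E T1 at 15: only 30 left, fill 30.
Total = 18×35 + 17×45 + 15×30 = 1845.

1845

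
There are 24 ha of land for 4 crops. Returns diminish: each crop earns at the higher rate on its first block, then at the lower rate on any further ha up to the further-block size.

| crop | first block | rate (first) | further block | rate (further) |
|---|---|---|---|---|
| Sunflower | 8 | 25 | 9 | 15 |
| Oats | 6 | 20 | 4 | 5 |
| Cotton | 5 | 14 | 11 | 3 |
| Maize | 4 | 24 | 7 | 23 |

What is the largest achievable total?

557

Rank every tier by rate: Sunflower/tier1 25 > Maize/tier1 24 > Maize/tier2 23 > Oats/tier1 20 > Sunflower/tier2 15 > Cotton/tier1 14 > Oats/tier2 5 > Cotton/tier2 3.
Sunflower tier1 at 25: fill all 8 → 16 left.
Maize/tier1 (24): +4 → 12 left.
Fill Maize tier2 block (7 at 23) → 5 left.
Oats tier1 at 20: only 5 left, fill 5.
Total = 25×8 + 24×4 + 23×7 + 20×5 = 557.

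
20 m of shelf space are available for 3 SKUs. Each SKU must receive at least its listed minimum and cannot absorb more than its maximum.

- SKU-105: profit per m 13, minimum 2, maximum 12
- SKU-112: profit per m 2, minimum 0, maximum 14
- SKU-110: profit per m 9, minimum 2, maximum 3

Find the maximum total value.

193

Meeting every minimum uses 2+0+2 = 4 m, leaving 16.
Order the SKUs by profit per m: SKU-105 13 > SKU-110 9 > SKU-112 2.
Give SKU-105 10 more to hit its cap of 12 ; 6 left.
SKU-110: +1 to 3 (cap) ; 5 left.
SKU-112 has room for 14 more but only 5 remain, so it gets 5.
Total = 13×12 + 2×5 + 9×3 = 193.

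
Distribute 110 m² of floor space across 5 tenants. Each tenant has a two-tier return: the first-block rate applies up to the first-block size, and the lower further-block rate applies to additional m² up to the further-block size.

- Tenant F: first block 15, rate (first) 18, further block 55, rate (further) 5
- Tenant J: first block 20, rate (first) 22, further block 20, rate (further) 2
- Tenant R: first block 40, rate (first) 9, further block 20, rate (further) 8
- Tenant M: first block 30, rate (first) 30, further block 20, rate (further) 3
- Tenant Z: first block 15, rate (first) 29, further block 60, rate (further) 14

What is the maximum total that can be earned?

2465

Treat each block as its own option and order by rate: Tenant M/first 30 > Tenant Z/first 29 > Tenant J/first 22 > Tenant F/first 18 > Tenant Z/second 14 > Tenant R/first 9 > Tenant R/second 8 > Tenant F/second 5 > Tenant M/second 3 > Tenant J/second 2.
Tenant M first at 30: fill all 30 ; 80 left.
Tenant Z/first (29): +15 ; 65 left.
Tenant J/first (22): +20 ; 45 left.
Tenant F first at 18: fill all 15 ; 30 left.
30 remain; put them into Tenant Z second at 14.
Total = 30×30 + 29×15 + 22×20 + 18×15 + 14×30 = 2465.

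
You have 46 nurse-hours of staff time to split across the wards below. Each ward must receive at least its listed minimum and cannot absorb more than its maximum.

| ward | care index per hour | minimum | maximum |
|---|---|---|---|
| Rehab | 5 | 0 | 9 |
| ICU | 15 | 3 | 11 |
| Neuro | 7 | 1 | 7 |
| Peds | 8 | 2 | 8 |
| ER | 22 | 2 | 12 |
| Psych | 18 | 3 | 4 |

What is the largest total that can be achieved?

Meeting every minimum uses 0+3+1+2+2+3 = 11 nurse-hours, leaving 35.
Order the wards by care index per hour: ER 22 > Psych 18 > ICU 15 > Peds 8 > Neuro 7 > Rehab 5.
ER: +10 to 12 (cap) → 25 left.
Give Psych 1 more to hit its cap of 4 → 24 left.
ICU: +8 to 11 (cap) → 16 left.
Peds takes 6 more to reach its cap of 8 → 10 left.
Neuro: +6 to 7 (cap) → 4 left.
Only 4 left; Rehab takes them to reach 4.
Total = 5×4 + 15×11 + 7×7 + 8×8 + 22×12 + 18×4 = 634.

634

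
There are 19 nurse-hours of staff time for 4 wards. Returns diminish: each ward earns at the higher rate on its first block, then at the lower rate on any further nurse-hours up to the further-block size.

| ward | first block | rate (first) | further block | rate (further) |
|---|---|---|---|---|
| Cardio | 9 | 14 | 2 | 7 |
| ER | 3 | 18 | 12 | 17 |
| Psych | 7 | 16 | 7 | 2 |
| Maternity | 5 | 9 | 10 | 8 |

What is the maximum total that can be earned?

322

Order all 8 blocks by rate: ER/tier1 18 > ER/tier2 17 > Psych/tier1 16 > Cardio/tier1 14 > Maternity/tier1 9 > Maternity/tier2 8 > Cardio/tier2 7 > Psych/tier2 2.
Fill ER tier1 block (3 at 18) ; 16 left.
Fill ER tier2 block (12 at 17) ; 4 left.
Psych tier1 at 16: only 4 left, fill 4.
Total = 18×3 + 17×12 + 16×4 = 322.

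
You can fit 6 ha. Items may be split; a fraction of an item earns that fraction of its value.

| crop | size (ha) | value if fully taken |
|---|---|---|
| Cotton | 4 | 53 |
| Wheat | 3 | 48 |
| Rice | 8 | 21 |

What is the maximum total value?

Rank by value-to-size ratio: Wheat 48/3≈16, Cotton 53/4≈13.2, Rice 21/8≈2.62.
Take all of Wheat (3 ha, value 48) ; 3 ha left.
Fill the last 3 ha with part of Cotton: 3/4 of it earns 39.75.
Total value = 87.75.

87.75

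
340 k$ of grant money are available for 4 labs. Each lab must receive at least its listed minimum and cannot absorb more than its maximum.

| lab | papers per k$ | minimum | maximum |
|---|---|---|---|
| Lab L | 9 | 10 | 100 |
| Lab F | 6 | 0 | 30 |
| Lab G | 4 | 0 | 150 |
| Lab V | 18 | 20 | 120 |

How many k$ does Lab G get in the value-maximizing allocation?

Meeting every minimum uses 10+0+0+20 = 30 k$, leaving 310.
Order the labs by papers per k$: Lab V 18 > Lab L 9 > Lab F 6 > Lab G 4.
Lab V takes 100 more to reach its cap of 120 — 210 left.
Lab L: +90 to 100 (cap) — 120 left.
Give Lab F 30 more to hit its cap of 30 — 90 left.
Only 90 left; Lab G takes them to reach 90.

90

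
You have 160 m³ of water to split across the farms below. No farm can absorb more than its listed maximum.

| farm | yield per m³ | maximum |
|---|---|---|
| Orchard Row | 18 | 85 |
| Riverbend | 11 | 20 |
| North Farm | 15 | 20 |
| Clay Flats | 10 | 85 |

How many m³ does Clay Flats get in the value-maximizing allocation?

Order the farms by yield per m³: Orchard Row 18 > North Farm 15 > Riverbend 11 > Clay Flats 10.
Orchard Row: +85 to 85 (cap) → 75 left.
North Farm: +20 to 20 (cap) → 55 left.
Riverbend takes 20 to reach its cap of 20 → 35 left.
Clay Flats has room for 85 but only 35 remain, so it gets 35.

35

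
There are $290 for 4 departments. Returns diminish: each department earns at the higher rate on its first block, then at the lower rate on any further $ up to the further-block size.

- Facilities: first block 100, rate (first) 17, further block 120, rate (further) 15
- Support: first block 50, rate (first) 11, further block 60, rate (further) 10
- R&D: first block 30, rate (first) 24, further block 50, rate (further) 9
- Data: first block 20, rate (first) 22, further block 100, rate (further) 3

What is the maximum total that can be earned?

4880

Treat each block as its own option and order by rate: R&D/T1 24 > Data/T1 22 > Facilities/T1 17 > Facilities/T2 15 > Support/T1 11 > Support/T2 10 > R&D/T2 9 > Data/T2 3.
Fill R&D T1 block (30 at 24) ; 260 left.
Data/T1 (22): +20 ; 240 left.
Facilities/T1 (17): +100 ; 140 left.
Facilities/T2 (15): +120 ; 20 left.
Support/T1: +20 of 50 at 11; pool empty.
Total = 24×30 + 22×20 + 17×100 + 15×120 + 11×20 = 4880.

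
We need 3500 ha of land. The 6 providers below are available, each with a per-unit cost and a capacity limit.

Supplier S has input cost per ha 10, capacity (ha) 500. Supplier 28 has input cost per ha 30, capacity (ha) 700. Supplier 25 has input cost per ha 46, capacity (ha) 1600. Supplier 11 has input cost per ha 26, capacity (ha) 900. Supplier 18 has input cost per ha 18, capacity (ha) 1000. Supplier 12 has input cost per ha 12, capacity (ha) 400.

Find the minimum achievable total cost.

Use providers in increasing cost order.
Take 500 from Supplier S at 10 — need 3000 more.
Supplier 12 (12): use full 400 — 2600 ha to go.
Supplier 18 (18): use full 1000 — 1600 ha to go.
Take 900 from Supplier 11 at 26 — need 700 more.
Supplier 28 (30): use full 700 — 0 ha to go.
Supplier 25: unused.
Cost = 500×10 + 400×12 + 1000×18 + 900×26 + 700×30 = 72200.

72200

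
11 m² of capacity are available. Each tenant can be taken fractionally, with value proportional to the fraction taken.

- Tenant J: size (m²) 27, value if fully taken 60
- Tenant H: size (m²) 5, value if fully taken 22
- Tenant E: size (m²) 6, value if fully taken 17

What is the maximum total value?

Sort by value density: Tenant H 22/5≈4.4, Tenant E 17/6≈2.83, Tenant J 60/27≈2.22.
Take all of Tenant H (5 m², value 22) → 6 m² left.
All 6 m² of Tenant E fit (value 17) → 0 remain.
Total value = 39.

39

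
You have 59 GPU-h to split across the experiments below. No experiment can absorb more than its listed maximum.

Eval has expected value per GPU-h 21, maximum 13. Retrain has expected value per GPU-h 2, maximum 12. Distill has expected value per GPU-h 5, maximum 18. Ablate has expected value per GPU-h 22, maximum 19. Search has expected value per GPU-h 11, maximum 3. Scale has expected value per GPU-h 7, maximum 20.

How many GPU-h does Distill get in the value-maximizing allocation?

4

Order the experiments by expected value per GPU-h: Ablate 22 > Eval 21 > Search 11 > Scale 7 > Distill 5 > Retrain 2.
Ablate: +19 to 19 (cap) ; 40 left.
Give Eval 13 to hit its cap of 13 ; 27 left.
Search: +3 to 3 (cap) ; 24 left.
Give Scale 20 to hit its cap of 20 ; 4 left.
Distill has room for 18 but only 4 remain, so it gets 4.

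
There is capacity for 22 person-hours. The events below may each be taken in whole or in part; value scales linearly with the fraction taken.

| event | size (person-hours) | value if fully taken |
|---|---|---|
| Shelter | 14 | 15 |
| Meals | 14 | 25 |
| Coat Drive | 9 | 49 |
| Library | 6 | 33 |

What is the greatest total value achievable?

94.5

Sort by value density: Library 33/6≈5.5, Coat Drive 49/9≈5.44, Meals 25/14≈1.79, Shelter 15/14≈1.07.
Library: take in full, 6 person-hours for value 33 — 16 left.
Coat Drive: take in full, 9 person-hours for value 49 — 7 left.
Fill the last 7 person-hours with part of Meals: 7/14 of it earns 12.5.
Total value = 94.5.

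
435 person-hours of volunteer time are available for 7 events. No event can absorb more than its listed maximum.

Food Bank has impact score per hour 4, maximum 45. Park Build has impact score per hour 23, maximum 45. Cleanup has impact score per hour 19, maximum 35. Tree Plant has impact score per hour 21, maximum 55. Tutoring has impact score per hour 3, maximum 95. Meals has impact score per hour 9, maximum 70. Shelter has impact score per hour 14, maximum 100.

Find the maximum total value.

5320

Rank by impact score per hour: Park Build 23 > Tree Plant 21 > Cleanup 19 > Shelter 14 > Meals 9 > Food Bank 4 > Tutoring 3.
Give Park Build 45 to hit its cap of 45 ; 390 left.
Tree Plant takes 55 to reach its cap of 55 ; 335 left.
Cleanup: +35 to 35 (cap) ; 300 left.
Give Shelter 100 to hit its cap of 100 ; 200 left.
Meals takes 70 to reach its cap of 70 ; 130 left.
Food Bank: +45 to 45 (cap) ; 85 left.
Tutoring: +85 (room for 95) → 85. Pool exhausted.
Total = 4×45 + 23×45 + 19×35 + 21×55 + 3×85 + 9×70 + 14×100 = 5320.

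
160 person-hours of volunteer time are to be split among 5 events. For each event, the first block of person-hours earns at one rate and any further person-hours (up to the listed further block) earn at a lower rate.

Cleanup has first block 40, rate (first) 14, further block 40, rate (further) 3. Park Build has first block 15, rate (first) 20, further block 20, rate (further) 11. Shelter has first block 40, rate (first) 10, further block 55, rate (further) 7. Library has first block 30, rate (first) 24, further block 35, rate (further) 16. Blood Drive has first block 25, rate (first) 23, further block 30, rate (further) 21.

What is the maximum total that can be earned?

Treat each block as its own option and order by rate: Library/first 24 > Blood Drive/first 23 > Blood Drive/second 21 > Park Build/first 20 > Library/second 16 > Cleanup/first 14 > Park Build/second 11 > Shelter/first 10 > Shelter/second 7 > Cleanup/second 3.
Library/first (24): +30 → 130 left.
Blood Drive first at 23: fill all 25 → 105 left.
Blood Drive second at 21: fill all 30 → 75 left.
Park Build/first (20): +15 → 60 left.
Library/second (16): +35 → 25 left.
25 remain; put them into Cleanup first at 14.
Total = 24×30 + 23×25 + 21×30 + 20×15 + 16×35 + 14×25 = 3135.

3135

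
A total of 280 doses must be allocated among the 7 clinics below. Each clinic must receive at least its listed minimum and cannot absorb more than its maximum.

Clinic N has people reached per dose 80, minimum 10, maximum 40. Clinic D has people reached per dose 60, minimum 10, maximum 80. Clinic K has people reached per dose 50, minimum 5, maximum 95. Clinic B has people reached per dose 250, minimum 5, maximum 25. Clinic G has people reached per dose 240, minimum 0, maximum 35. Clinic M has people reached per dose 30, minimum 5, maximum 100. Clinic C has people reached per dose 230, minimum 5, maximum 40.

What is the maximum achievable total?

Meeting every minimum uses 10+10+5+5+0+5+5 = 40 doses, leaving 240.
Highest people reached per dose first: Clinic B 250 > Clinic G 240 > Clinic C 230 > Clinic N 80 > Clinic D 60 > Clinic K 50 > Clinic M 30.
Clinic B takes 20 more to reach its cap of 25 — 220 left.
Give Clinic G 35 more to hit its cap of 35 — 185 left.
Clinic C takes 35 more to reach its cap of 40 — 150 left.
Give Clinic N 30 more to hit its cap of 40 — 120 left.
Clinic D takes 70 more to reach its cap of 80 — 50 left.
Only 50 left; Clinic K takes them to reach 55.
Total = 80×40 + 60×80 + 50×55 + 250×25 + 240×35 + 30×5 + 230×40 = 34750.

34750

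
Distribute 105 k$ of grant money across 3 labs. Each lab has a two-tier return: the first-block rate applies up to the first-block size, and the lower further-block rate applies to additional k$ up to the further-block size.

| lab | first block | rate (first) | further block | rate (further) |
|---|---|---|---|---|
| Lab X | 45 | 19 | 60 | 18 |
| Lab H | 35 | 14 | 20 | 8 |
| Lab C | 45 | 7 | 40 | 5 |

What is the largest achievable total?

1935

Rank every tier by rate: Lab X/T1 19 > Lab X/T2 18 > Lab H/T1 14 > Lab H/T2 8 > Lab C/T1 7 > Lab C/T2 5.
Lab X T1 at 19: fill all 45 ; 60 left.
Lab X T2 at 18: fill all 60 ; 0 left.
Total = 19×45 + 18×60 = 1935.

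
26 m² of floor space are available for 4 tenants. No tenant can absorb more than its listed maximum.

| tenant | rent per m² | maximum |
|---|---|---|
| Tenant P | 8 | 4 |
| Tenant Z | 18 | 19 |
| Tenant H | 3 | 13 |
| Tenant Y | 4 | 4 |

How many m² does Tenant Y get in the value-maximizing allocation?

3

Rank by rent per m²: Tenant Z 18 > Tenant P 8 > Tenant Y 4 > Tenant H 3.
Tenant Z takes 19 to reach its cap of 19 — 7 left.
Tenant P: +4 to 4 (cap) — 3 left.
Tenant Y has room for 4 but only 3 remain, so it gets 3.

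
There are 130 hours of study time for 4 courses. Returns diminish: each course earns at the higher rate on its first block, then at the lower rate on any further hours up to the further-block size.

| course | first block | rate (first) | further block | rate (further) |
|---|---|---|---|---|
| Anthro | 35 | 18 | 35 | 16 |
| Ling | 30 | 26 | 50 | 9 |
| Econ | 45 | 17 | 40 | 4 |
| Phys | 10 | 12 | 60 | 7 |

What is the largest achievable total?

Treat each block as its own option and order by rate: Ling/tier1 26 > Anthro/tier1 18 > Econ/tier1 17 > Anthro/tier2 16 > Phys/tier1 12 > Ling/tier2 9 > Phys/tier2 7 > Econ/tier2 4.
Ling/tier1 (26): +30 → 100 left.
Anthro/tier1 (18): +35 → 65 left.
Econ/tier1 (17): +45 → 20 left.
Anthro/tier2: +20 of 35 at 16; pool empty.
Total = 26×30 + 18×35 + 17×45 + 16×20 = 2495.

2495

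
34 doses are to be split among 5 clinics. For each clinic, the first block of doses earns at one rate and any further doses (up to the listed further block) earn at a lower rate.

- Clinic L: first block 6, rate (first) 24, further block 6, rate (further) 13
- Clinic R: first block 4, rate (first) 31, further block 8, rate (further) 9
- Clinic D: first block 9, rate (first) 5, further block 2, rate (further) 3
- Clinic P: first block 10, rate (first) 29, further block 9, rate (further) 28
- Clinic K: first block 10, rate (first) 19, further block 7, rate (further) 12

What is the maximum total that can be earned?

905

Order all 10 blocks by rate: Clinic R/T1 31 > Clinic P/T1 29 > Clinic P/T2 28 > Clinic L/T1 24 > Clinic K/T1 19 > Clinic L/T2 13 > Clinic K/T2 12 > Clinic R/T2 9 > Clinic D/T1 5 > Clinic D/T2 3.
Clinic R/T1 (31): +4 ; 30 left.
Clinic P T1 at 29: fill all 10 ; 20 left.
Fill Clinic P T2 block (9 at 28) ; 11 left.
Clinic L/T1 (24): +6 ; 5 left.
Clinic K/T1: +5 of 10 at 19; pool empty.
Total = 31×4 + 29×10 + 28×9 + 24×6 + 19×5 = 905.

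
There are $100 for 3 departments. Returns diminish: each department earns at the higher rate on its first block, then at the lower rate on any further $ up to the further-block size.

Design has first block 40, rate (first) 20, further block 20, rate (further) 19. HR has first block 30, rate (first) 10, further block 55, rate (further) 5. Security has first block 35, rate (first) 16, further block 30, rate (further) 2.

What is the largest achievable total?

1790

Order all 6 blocks by rate: Design/tier1 20 > Design/tier2 19 > Security/tier1 16 > HR/tier1 10 > HR/tier2 5 > Security/tier2 2.
Fill Design tier1 block (40 at 20) → 60 left.
Design tier2 at 19: fill all 20 → 40 left.
Fill Security tier1 block (35 at 16) → 5 left.
HR tier1 at 10: only 5 left, fill 5.
Total = 20×40 + 19×20 + 16×35 + 10×5 = 1790.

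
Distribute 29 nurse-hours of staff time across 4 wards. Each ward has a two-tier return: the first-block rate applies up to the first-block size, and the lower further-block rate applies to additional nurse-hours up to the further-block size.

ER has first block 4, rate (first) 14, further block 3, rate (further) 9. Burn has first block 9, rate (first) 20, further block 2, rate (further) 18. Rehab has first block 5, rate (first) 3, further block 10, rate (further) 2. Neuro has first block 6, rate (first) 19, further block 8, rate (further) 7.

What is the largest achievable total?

448

Order all 8 blocks by rate: Burn/tier1 20 > Neuro/tier1 19 > Burn/tier2 18 > ER/tier1 14 > ER/tier2 9 > Neuro/tier2 7 > Rehab/tier1 3 > Rehab/tier2 2.
Burn/tier1 (20): +9 ; 20 left.
Fill Neuro tier1 block (6 at 19) ; 14 left.
Burn tier2 at 18: fill all 2 ; 12 left.
ER/tier1 (14): +4 ; 8 left.
Fill ER tier2 block (3 at 9) ; 5 left.
Neuro tier2 at 7: only 5 left, fill 5.
Total = 20×9 + 19×6 + 18×2 + 14×4 + 9×3 + 7×5 = 448.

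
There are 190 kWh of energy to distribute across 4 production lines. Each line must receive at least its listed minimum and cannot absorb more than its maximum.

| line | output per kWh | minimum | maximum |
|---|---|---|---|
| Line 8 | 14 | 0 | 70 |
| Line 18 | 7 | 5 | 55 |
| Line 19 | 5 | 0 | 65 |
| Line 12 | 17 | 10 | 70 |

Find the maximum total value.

2520

Meeting every minimum uses 0+5+0+10 = 15 kWh, leaving 175.
Order the production lines by output per kWh: Line 12 17 > Line 8 14 > Line 18 7 > Line 19 5.
Give Line 12 60 more to hit its cap of 70 → 115 left.
Line 8 takes 70 more to reach its cap of 70 → 45 left.
Only 45 left; Line 18 takes them to reach 50.
Total = 14×70 + 7×50 + 17×70 = 2520.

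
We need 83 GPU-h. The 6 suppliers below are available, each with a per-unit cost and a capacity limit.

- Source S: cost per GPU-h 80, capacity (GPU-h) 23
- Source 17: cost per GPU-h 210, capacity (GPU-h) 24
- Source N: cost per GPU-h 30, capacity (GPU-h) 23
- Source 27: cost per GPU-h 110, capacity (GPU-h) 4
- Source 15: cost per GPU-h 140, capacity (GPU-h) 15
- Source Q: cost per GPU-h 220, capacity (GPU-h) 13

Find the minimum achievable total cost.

8850

Cheapest first:
Take 23 from Source N at 30 ; need 60 more.
Source S (80): use full 23 ; 37 GPU-h to go.
Source 27 at 110: take all 4 GPU-h ; 33 still needed.
Take 15 from Source 15 at 140 ; need 18 more.
Take 18 from Source 17 at 210 to finish.
Source Q: unused.
Cost = 23×30 + 23×80 + 4×110 + 15×140 + 18×210 = 8850.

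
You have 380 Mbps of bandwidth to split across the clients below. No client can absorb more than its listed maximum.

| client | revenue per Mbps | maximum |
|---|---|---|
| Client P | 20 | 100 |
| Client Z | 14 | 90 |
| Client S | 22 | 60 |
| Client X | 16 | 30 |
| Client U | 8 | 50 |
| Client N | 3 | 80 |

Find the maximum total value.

5610

Order the clients by revenue per Mbps: Client S 22 > Client P 20 > Client X 16 > Client Z 14 > Client U 8 > Client N 3.
Give Client S 60 to hit its cap of 60 → 320 left.
Client P: +100 to 100 (cap) → 220 left.
Client X: +30 to 30 (cap) → 190 left.
Give Client Z 90 to hit its cap of 90 → 100 left.
Client U takes 50 to reach its cap of 50 → 50 left.
Only 50 left; Client N takes them to reach 50.
Total = 20×100 + 14×90 + 22×60 + 16×30 + 8×50 + 3×50 = 5610.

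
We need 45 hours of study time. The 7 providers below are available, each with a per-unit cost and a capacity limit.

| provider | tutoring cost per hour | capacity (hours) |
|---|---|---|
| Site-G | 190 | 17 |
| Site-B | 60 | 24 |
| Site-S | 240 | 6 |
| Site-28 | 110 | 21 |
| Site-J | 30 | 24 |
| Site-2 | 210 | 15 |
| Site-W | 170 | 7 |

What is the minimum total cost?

1980

Use providers in increasing cost order.
Site-J at 30: take all 24 hours — 21 still needed.
Take 21 from Site-B at 60 to finish.
Site-28, Site-W, Site-G, Site-2, Site-S: unused.
Cost = 24×30 + 21×60 = 1980.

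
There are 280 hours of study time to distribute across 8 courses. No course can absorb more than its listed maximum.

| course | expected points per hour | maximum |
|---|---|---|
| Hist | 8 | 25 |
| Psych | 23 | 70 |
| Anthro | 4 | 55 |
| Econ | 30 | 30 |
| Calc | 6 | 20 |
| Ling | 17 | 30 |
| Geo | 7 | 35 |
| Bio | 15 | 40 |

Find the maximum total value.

4305

Order the courses by expected points per hour: Econ 30 > Psych 23 > Ling 17 > Bio 15 > Hist 8 > Geo 7 > Calc 6 > Anthro 4.
Econ: +30 to 30 (cap) — 250 left.
Psych: +70 to 70 (cap) — 180 left.
Ling takes 30 to reach its cap of 30 — 150 left.
Give Bio 40 to hit its cap of 40 — 110 left.
Hist takes 25 to reach its cap of 25 — 85 left.
Geo: +35 to 35 (cap) — 50 left.
Calc takes 20 to reach its cap of 20 — 30 left.
Only 30 left; Anthro takes them to reach 30.
Total = 8×25 + 23×70 + 4×30 + 30×30 + 6×20 + 17×30 + 7×35 + 15×40 = 4305.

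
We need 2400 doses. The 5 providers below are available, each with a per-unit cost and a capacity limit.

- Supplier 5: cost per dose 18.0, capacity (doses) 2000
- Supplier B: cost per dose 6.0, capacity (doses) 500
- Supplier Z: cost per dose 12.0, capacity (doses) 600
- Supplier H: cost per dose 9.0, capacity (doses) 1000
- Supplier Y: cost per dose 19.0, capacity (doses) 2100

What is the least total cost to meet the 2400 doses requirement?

Cheapest first:
Take 500 from Supplier B at 6.0 — need 1900 more.
Take 1000 from Supplier H at 9.0 — need 900 more.
Supplier Z (12.0): use full 600 — 300 doses to go.
Take 300 from Supplier 5 at 18.0 to finish.
Supplier Y: unused.
Cost = 500×6.0 + 1000×9.0 + 600×12.0 + 300×18.0 = 24600.

24600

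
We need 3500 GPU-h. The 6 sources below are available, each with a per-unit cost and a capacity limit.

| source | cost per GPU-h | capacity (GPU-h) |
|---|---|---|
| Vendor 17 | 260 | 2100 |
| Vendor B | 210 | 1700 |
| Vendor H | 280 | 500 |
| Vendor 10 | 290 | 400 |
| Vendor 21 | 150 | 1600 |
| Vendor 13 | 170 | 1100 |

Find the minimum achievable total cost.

Fill from the cheapest source first.
Vendor 21 at 150: take all 1600 GPU-h — 1900 still needed.
Vendor 13 (170): use full 1100 — 800 GPU-h to go.
Take 800 from Vendor B at 210 to finish.
Vendor 17, Vendor H, Vendor 10: unused.
Cost = 1600×150 + 1100×170 + 800×210 = 595000.

595000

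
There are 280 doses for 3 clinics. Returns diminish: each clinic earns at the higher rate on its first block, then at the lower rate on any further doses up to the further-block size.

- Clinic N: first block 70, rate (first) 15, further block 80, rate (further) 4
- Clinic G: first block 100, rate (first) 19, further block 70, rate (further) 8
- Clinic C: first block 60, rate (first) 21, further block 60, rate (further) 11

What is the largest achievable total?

4760

Rank every tier by rate: Clinic C/first 21 > Clinic G/first 19 > Clinic N/first 15 > Clinic C/second 11 > Clinic G/second 8 > Clinic N/second 4.
Fill Clinic C first block (60 at 21) ; 220 left.
Clinic G/first (19): +100 ; 120 left.
Clinic N/first (15): +70 ; 50 left.
Clinic C second at 11: only 50 left, fill 50.
Total = 21×60 + 19×100 + 15×70 + 11×50 = 4760.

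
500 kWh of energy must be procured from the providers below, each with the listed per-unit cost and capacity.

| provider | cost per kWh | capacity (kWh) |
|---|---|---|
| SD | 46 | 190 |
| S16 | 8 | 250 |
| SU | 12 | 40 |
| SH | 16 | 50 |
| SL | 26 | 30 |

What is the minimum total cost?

10040

Cheapest first:
S16 (8): use full 250 ; 250 kWh to go.
SU at 12: take all 40 kWh ; 210 still needed.
Take 50 from SH at 16 ; need 160 more.
SL at 26: take all 30 kWh ; 130 still needed.
SD (46): take the remaining 130 ; done.
Cost = 250×8 + 40×12 + 50×16 + 30×26 + 130×46 = 10040.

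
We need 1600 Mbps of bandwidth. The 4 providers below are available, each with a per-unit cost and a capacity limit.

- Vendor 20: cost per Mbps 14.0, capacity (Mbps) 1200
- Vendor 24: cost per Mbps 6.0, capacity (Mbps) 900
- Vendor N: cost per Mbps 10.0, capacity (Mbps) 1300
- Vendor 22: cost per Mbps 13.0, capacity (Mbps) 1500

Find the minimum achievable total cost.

Use providers in increasing cost order.
Take 900 from Vendor 24 at 6.0 → need 700 more.
Vendor N at 10.0: take 700 of its 1300 → requirement met.
Vendor 22, Vendor 20: unused.
Cost = 900×6.0 + 700×10.0 = 12400.

12400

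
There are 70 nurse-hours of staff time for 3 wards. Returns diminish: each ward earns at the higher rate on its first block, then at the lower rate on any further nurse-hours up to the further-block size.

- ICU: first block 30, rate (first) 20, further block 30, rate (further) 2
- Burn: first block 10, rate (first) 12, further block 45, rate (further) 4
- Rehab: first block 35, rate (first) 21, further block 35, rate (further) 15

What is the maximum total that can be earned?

1410

Rank every tier by rate: Rehab/T1 21 > ICU/T1 20 > Rehab/T2 15 > Burn/T1 12 > Burn/T2 4 > ICU/T2 2.
Fill Rehab T1 block (35 at 21) — 35 left.
ICU/T1 (20): +30 — 5 left.
5 remain; put them into Rehab T2 at 15.
Total = 21×35 + 20×30 + 15×5 = 1410.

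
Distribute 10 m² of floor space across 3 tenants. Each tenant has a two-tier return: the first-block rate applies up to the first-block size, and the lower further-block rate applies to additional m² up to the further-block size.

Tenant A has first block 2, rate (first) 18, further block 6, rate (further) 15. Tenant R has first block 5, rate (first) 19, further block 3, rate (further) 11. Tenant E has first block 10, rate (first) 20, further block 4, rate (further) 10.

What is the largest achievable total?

Order all 6 blocks by rate: Tenant E/tier1 20 > Tenant R/tier1 19 > Tenant A/tier1 18 > Tenant A/tier2 15 > Tenant R/tier2 11 > Tenant E/tier2 10.
Fill Tenant E tier1 block (10 at 20) ; 0 left.
Total = 20×10 = 200.

200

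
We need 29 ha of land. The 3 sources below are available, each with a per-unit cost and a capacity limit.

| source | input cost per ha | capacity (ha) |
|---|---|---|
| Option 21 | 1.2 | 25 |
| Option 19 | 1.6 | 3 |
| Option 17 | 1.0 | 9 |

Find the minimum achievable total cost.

Fill from the cheapest source first.
Option 17 (1.0): use full 9 ; 20 ha to go.
Option 21 (1.2): take the remaining 20 ; done.
Option 19: unused.
Cost = 9×1.0 + 20×1.2 = 33.

33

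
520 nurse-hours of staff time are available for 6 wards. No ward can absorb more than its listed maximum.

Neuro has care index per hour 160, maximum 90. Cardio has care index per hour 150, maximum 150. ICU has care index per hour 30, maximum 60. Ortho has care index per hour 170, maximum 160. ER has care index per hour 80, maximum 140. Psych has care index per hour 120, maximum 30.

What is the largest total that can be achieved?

Highest care index per hour first: Ortho 170 > Neuro 160 > Cardio 150 > Psych 120 > ER 80 > ICU 30.
Ortho takes 160 to reach its cap of 160 ; 360 left.
Neuro takes 90 to reach its cap of 90 ; 270 left.
Cardio: +150 to 150 (cap) ; 120 left.
Psych takes 30 to reach its cap of 30 ; 90 left.
Only 90 left; ER takes them to reach 90.
Total = 160×90 + 150×150 + 170×160 + 80×90 + 120×30 = 74900.

74900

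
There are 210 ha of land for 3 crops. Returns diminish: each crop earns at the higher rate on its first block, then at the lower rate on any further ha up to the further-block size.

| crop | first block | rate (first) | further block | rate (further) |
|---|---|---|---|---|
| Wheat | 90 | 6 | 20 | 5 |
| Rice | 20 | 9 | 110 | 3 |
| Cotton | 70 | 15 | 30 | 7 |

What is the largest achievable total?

Order all 6 blocks by rate: Cotton/tier1 15 > Rice/tier1 9 > Cotton/tier2 7 > Wheat/tier1 6 > Wheat/tier2 5 > Rice/tier2 3.
Cotton tier1 at 15: fill all 70 — 140 left.
Rice/tier1 (9): +20 — 120 left.
Cotton tier2 at 7: fill all 30 — 90 left.
Fill Wheat tier1 block (90 at 6) — 0 left.
Total = 15×70 + 9×20 + 7×30 + 6×90 = 1980.

1980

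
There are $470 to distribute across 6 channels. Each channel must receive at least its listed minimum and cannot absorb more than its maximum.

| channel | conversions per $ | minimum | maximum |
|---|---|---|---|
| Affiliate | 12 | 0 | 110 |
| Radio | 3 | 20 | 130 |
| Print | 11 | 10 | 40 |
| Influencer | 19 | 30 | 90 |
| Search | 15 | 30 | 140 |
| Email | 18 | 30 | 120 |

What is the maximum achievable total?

Meeting every minimum uses 0+20+10+30+30+30 = 120 $, leaving 350.
Order the channels by conversions per $: Influencer 19 > Email 18 > Search 15 > Affiliate 12 > Print 11 > Radio 3.
Influencer: +60 to 90 (cap) ; 290 left.
Email: +90 to 120 (cap) ; 200 left.
Give Search 110 more to hit its cap of 140 ; 90 left.
Only 90 left; Affiliate takes them to reach 90.
Total = 12×90 + 3×20 + 11×10 + 19×90 + 15×140 + 18×120 = 7220.

7220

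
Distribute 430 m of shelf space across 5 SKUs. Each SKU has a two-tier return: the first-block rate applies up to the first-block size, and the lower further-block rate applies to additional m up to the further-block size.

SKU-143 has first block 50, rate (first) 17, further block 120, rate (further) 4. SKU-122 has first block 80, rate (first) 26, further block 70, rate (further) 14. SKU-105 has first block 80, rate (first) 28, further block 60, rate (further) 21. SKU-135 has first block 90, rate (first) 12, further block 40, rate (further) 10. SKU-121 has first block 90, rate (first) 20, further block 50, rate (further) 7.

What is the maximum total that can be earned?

Treat each block as its own option and order by rate: SKU-105/first 28 > SKU-122/first 26 > SKU-105/second 21 > SKU-121/first 20 > SKU-143/first 17 > SKU-122/second 14 > SKU-135/first 12 > SKU-135/second 10 > SKU-121/second 7 > SKU-143/second 4.
SKU-105/first (28): +80 — 350 left.
SKU-122 first at 26: fill all 80 — 270 left.
Fill SKU-105 second block (60 at 21) — 210 left.
SKU-121 first at 20: fill all 90 — 120 left.
Fill SKU-143 first block (50 at 17) — 70 left.
SKU-122/second (14): +70 — 0 left.
Total = 28×80 + 26×80 + 21×60 + 20×90 + 17×50 + 14×70 = 9210.

9210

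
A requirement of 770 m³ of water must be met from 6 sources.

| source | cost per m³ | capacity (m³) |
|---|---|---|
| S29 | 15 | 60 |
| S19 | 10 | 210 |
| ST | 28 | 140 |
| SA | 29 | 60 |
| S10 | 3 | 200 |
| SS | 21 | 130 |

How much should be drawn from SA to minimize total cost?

Cheapest first:
Take 200 from S10 at 3 → need 570 more.
Take 210 from S19 at 10 → need 360 more.
S29 at 15: take all 60 m³ → 300 still needed.
SS (21): use full 130 → 170 m³ to go.
ST at 28: take all 140 m³ → 30 still needed.
SA at 29: take 30 of its 60 → requirement met.

30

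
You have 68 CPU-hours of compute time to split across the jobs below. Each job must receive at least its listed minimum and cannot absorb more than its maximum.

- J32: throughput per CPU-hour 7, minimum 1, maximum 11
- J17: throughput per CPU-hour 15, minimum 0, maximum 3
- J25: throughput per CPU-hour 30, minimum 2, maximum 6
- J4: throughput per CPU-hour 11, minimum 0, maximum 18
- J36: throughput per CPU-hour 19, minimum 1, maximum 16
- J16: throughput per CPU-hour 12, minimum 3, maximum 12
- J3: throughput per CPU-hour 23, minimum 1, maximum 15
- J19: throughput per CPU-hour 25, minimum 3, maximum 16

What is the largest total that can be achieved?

1413

Meeting every minimum uses 1+0+2+0+1+3+1+3 = 11 CPU-hours, leaving 57.
Rank by throughput per CPU-hour: J25 30 > J19 25 > J3 23 > J36 19 > J17 15 > J16 12 > J4 11 > J32 7.
J25: +4 to 6 (cap) ; 53 left.
J19: +13 to 16 (cap) ; 40 left.
J3: +14 to 15 (cap) ; 26 left.
Give J36 15 more to hit its cap of 16 ; 11 left.
J17: +3 to 3 (cap) ; 8 left.
J16: +8 (room for 9) → 11. Pool exhausted.
Total = 7×1 + 15×3 + 30×6 + 19×16 + 12×11 + 23×15 + 25×16 = 1413.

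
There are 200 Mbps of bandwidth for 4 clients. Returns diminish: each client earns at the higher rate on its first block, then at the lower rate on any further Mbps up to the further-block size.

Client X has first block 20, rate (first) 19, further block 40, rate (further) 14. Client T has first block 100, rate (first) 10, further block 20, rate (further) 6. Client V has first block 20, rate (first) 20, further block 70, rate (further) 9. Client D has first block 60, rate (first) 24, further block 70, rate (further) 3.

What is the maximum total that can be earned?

3380

Treat each block as its own option and order by rate: Client D/T1 24 > Client V/T1 20 > Client X/T1 19 > Client X/T2 14 > Client T/T1 10 > Client V/T2 9 > Client T/T2 6 > Client D/T2 3.
Fill Client D T1 block (60 at 24) → 140 left.
Fill Client V T1 block (20 at 20) → 120 left.
Client X/T1 (19): +20 → 100 left.
Client X/T2 (14): +40 → 60 left.
60 remain; put them into Client T T1 at 10.
Total = 24×60 + 20×20 + 19×20 + 14×40 + 10×60 = 3380.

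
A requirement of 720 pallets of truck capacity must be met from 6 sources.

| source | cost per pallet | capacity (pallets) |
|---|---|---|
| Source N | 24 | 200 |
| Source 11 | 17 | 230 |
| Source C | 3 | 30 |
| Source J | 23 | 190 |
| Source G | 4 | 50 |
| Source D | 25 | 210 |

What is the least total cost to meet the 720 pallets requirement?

13870

Use sources in increasing cost order.
Take 30 from Source C at 3 ; need 690 more.
Source G at 4: take all 50 pallets ; 640 still needed.
Source 11 (17): use full 230 ; 410 pallets to go.
Take 190 from Source J at 23 ; need 220 more.
Take 200 from Source N at 24 ; need 20 more.
Source D at 25: take 20 of its 210 ; requirement met.
Cost = 30×3 + 50×4 + 230×17 + 190×23 + 200×24 + 20×25 = 13870.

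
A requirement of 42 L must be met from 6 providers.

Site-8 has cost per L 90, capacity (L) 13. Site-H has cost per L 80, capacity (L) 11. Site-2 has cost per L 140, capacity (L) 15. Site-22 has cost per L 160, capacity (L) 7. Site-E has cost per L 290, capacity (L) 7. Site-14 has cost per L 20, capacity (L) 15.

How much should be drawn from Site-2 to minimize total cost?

Cheapest first:
Site-14 at 20: take all 15 L → 27 still needed.
Site-H (80): use full 11 → 16 L to go.
Site-8 (90): use full 13 → 3 L to go.
Take 3 from Site-2 at 140 to finish.
Site-22, Site-E: unused.

3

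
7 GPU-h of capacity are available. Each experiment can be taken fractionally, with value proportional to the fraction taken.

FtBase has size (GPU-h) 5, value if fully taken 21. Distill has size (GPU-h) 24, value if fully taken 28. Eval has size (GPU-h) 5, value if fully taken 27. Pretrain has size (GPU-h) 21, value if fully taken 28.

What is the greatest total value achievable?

35.4

Rank by value-to-size ratio: Eval 27/5≈5.4, FtBase 21/5≈4.2, Pretrain 28/21≈1.33, Distill 28/24≈1.17.
Eval: take in full, 5 GPU-h for value 27 → 2 left.
Fill the last 2 GPU-h with part of FtBase: 2/5 of it earns 8.4.
Total value = 35.4.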